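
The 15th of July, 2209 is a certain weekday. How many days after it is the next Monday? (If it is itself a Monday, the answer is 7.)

Jul 15, 2209 is a Saturday.
From Saturday to the next Monday is 2 days.

2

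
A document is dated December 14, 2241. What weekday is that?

Tuesday

Doomsday rule: the anchor day for the 2200s is Friday. For year 41: 41÷12 = 3 r 5, and 5÷4 = 1, so 3+5+1 = 9.
Friday + 9 ≡ Sunday — that's 2241's doomsday.
In December the doomsday date is Dec 12.
Dec 14 is 2 days after Dec 12; 2 mod 7 = 2, so Sunday + 2 = Tuesday.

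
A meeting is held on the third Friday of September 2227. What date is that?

September 21, 2227

September 1, 2227 is a Saturday.
The first Friday is therefore September 7 (6 days later).
The third Friday is 7 + 2×7 = September 21.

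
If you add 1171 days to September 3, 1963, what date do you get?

+366 (one year; includes Feb 29, 1964) → Sep 3, 1964 (805 left).
+365 (one year) → Sep 3, 1965 (440 left).
+365 (one year) → Sep 3, 1966 (75 left).
Sep has 30 days: +28 → Oct 1, 1966 (47 left).
Oct has 31 days: +31 → Nov 1, 1966 (16 left).
+16 → Nov 17, 1966.

November 17, 1966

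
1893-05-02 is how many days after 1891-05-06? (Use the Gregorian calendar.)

May 6, 1891 → May 6, 1892: 366 days (Feb 29, 1892 is in that span).
May 6, 1892 → Jun 6, 1892: 31 days (May has 31).
Jun 6, 1892 → Jul 6, 1892: 30 days (June has 30).
Jul 6, 1892 → Aug 6, 1892: 31 days (July has 31).
Aug 6, 1892 → Sep 6, 1892: 31 days (August has 31).
Sep 6, 1892 → Oct 6, 1892: 30 days (September has 30).
Oct 6, 1892 → Nov 6, 1892: 31 days (October has 31).
Nov 6, 1892 → Dec 6, 1892: 30 days (November has 30).
Dec 6, 1892 → Jan 6, 1893: 31 days (December has 31).
Jan 6, 1893 → Feb 6, 1893: 31 days (January has 31).
Feb 6, 1893 → Mar 6, 1893: 28 days (February has 28).
Mar 6, 1893 → Apr 6, 1893: 31 days (March has 31).
Apr 6, 1893 → May 2, 1893: 26 days.
Total: 727 days.

727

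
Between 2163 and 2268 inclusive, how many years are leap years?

Multiples of 4 in [2163,2268]: 27.
Of those, multiples of 100: 1 (not leap unless ÷400).
Multiples of 400: 0.
Leap years = 27 − 1 + 0 = 26.

26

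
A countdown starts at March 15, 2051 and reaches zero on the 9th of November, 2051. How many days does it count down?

Mar 15, 2051 → Apr 15, 2051: 31 days (March has 31).
Apr 15, 2051 → May 15, 2051: 30 days (April has 30).
May 15, 2051 → Jun 15, 2051: 31 days (May has 31).
Jun 15, 2051 → Jul 15, 2051: 30 days (June has 30).
Jul 15, 2051 → Aug 15, 2051: 31 days (July has 31).
Aug 15, 2051 → Sep 15, 2051: 31 days (August has 31).
Sep 15, 2051 → Oct 15, 2051: 30 days (September has 30).
Oct 15, 2051 → Nov 9, 2051: 25 days.
Total: 239 days.

239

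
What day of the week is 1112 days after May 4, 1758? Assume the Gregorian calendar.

First find the weekday of May 4, 1758. Doomsday rule: the anchor day for the 1700s is Sunday. For year 58: 58÷12 = 4 r 10, and 10÷4 = 2, so 4+10+2 = 16.
Sunday + 16 ≡ Tuesday — that's 1758's doomsday.
In May the doomsday date is May 9.
May 4 is 5 days before May 9; 5 mod 7 = 5, so Tuesday − 5 = Thursday.
1112 mod 7 = 6, so 1112 days after a Thursday is Thursday + 6 = Wednesday.

Wednesday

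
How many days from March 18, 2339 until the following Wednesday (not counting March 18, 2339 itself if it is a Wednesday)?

Mar 18, 2339 is a Saturday.
From Saturday to the next Wednesday is 4 days.

4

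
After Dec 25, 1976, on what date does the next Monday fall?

December 27, 1976

Dec 25, 1976 is a Saturday.
From Saturday to the next Monday is 2 days.
Dec 25, 1976 + 2 = Dec 27, 1976.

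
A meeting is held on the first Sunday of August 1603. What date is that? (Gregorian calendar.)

August 3, 1603

August 1, 1603 is a Friday.
The first Sunday is therefore August 3 (2 days later).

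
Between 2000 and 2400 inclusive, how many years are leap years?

98

Multiples of 4 in [2000,2400]: 101.
Of those, multiples of 100: 5 (not leap unless ÷400).
Multiples of 400: 2.
Leap years = 101 − 5 + 2 = 98.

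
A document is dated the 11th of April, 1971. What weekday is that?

January 1, 1971 is a Friday.
Jan 1, 1971 → Feb 1, 1971: 31 days (January has 31).
Feb 1, 1971 → Mar 1, 1971: 28 days (February has 28).
Mar 1, 1971 → Apr 1, 1971: 31 days (March has 31).
Apr 1, 1971 → Apr 11, 1971: 10 days.
Total: 100 days.
100 mod 7 = 2, so Friday + 2 = Sunday.

Sunday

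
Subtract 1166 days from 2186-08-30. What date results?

−365 (one year) → Aug 30, 2185 (801 left).
−365 (one year) → Aug 30, 2184 (436 left).
−366 (one year; includes Feb 29, 2184) → Aug 30, 2183 (70 left).
−30 → Jul 31, 2183 (end of Jul, 31 days; 40 left).
−31 → Jun 30, 2183 (end of Jun, 30 days; 9 left).
−9 → Jun 21, 2183.

June 21, 2183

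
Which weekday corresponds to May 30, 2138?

Friday

January 1, 2138 is a Wednesday.
Jan 1, 2138 → Feb 1, 2138: 31 days (January has 31).
Feb 1, 2138 → Mar 1, 2138: 28 days (February has 28).
Mar 1, 2138 → Apr 1, 2138: 31 days (March has 31).
Apr 1, 2138 → May 1, 2138: 30 days (April has 30).
May 1, 2138 → May 30, 2138: 29 days.
Total: 149 days.
149 mod 7 = 2, so Wednesday + 2 = Friday.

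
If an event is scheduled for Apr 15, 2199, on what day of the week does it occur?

Monday

Doomsday rule: the anchor day for the 2100s is Sunday. For year 99: 99÷12 = 8 r 3, and 3÷4 = 0, so 8+3+0 = 11.
Sunday + 11 ≡ Thursday — that's 2199's doomsday.
In April the doomsday date is Apr 4.
Apr 15 is 11 days after Apr 4; 11 mod 7 = 4, so Thursday + 4 = Monday.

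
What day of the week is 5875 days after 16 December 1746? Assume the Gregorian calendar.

Dec 16, 1746 is a Friday.
5875 mod 7 = 2, so 5875 days after a Friday is Friday + 2 = Sunday.

Sunday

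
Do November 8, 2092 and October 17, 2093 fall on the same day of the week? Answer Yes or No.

From Nov 8, 2092 to Oct 17, 2093 is 343 days.
343 mod 7 = 0, so they are the same weekday.
(Nov 8, 2092 is a Saturday; Oct 17, 2093 is a Saturday.)

Yes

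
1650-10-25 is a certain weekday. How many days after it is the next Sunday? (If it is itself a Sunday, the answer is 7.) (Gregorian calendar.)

5

Oct 25, 1650 is a Tuesday.
From Tuesday to the next Sunday is 5 days.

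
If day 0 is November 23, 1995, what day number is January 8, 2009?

4795

Nov 23, 1995 → Nov 23, 1996: 366 days (Feb 29, 1996 is in that span).
Nov 23, 1996 → Nov 23, 1997: 365 days.
Nov 23, 1997 → Nov 23, 1998: 365 days.
Nov 23, 1998 → Nov 23, 1999: 365 days.
Nov 23, 1999 → Nov 23, 2000: 366 days (Feb 29, 2000 is in that span).
Nov 23, 2000 → Nov 23, 2001: 365 days.
Nov 23, 2001 → Nov 23, 2002: 365 days.
Nov 23, 2002 → Nov 23, 2003: 365 days.
Nov 23, 2003 → Nov 23, 2004: 366 days (Feb 29, 2004 is in that span).
Nov 23, 2004 → Nov 23, 2005: 365 days.
Nov 23, 2005 → Nov 23, 2006: 365 days.
Nov 23, 2006 → Nov 23, 2007: 365 days.
Nov 23, 2007 → Nov 23, 2008: 366 days (Feb 29, 2008 is in that span).
Nov 23, 2008 → Dec 23, 2008: 30 days (November has 30).
Dec 23, 2008 → Jan 8, 2009: 16 days.
Total: 4795 days.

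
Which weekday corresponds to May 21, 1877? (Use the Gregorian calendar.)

Monday

January 1, 1877 is a Monday.
Jan 1, 1877 → Feb 1, 1877: 31 days (January has 31).
Feb 1, 1877 → Mar 1, 1877: 28 days (February has 28).
Mar 1, 1877 → Apr 1, 1877: 31 days (March has 31).
Apr 1, 1877 → May 1, 1877: 30 days (April has 30).
May 1, 1877 → May 21, 1877: 20 days.
Total: 140 days.
140 mod 7 = 0, so Monday + 0 = Monday.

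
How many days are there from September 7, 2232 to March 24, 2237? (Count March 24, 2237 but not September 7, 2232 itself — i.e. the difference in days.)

1659

Sep 7, 2232 → Sep 7, 2233: 365 days.
Sep 7, 2233 → Sep 7, 2234: 365 days.
Sep 7, 2234 → Sep 7, 2235: 365 days.
Sep 7, 2235 → Sep 7, 2236: 366 days (Feb 29, 2236 is in that span).
Sep 7, 2236 → Oct 7, 2236: 30 days (September has 30).
Oct 7, 2236 → Nov 7, 2236: 31 days (October has 31).
Nov 7, 2236 → Dec 7, 2236: 30 days (November has 30).
Dec 7, 2236 → Jan 7, 2237: 31 days (December has 31).
Jan 7, 2237 → Feb 7, 2237: 31 days (January has 31).
Feb 7, 2237 → Mar 7, 2237: 28 days (February has 28).
Mar 7, 2237 → Mar 24, 2237: 17 days.
Total: 1659 days.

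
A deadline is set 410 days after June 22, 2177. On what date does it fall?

August 6, 2178

+365 (one year) → Jun 22, 2178 (45 left).
Jun has 30 days: +9 → Jul 1, 2178 (36 left).
Jul has 31 days: +31 → Aug 1, 2178 (5 left).
+5 → Aug 6, 2178.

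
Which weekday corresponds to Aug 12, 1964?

Wednesday

January 1, 1964 is a Wednesday.
Jan 1, 1964 → Feb 1, 1964: 31 days (January has 31).
Feb 1, 1964 → Mar 1, 1964: 29 days (February has 29).
Mar 1, 1964 → Apr 1, 1964: 31 days (March has 31).
Apr 1, 1964 → May 1, 1964: 30 days (April has 30).
May 1, 1964 → Jun 1, 1964: 31 days (May has 31).
Jun 1, 1964 → Jul 1, 1964: 30 days (June has 30).
Jul 1, 1964 → Aug 1, 1964: 31 days (July has 31).
Aug 1, 1964 → Aug 12, 1964: 11 days.
Total: 224 days.
224 mod 7 = 0, so Wednesday + 0 = Wednesday.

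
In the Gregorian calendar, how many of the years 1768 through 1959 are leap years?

Multiples of 4 in [1768,1959]: 48.
Of those, multiples of 100: 2 (not leap unless ÷400).
Multiples of 400: 0.
Leap years = 48 − 2 + 0 = 46.

46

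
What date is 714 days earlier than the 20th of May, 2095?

−365 (one year) → May 20, 2094 (349 left).
−20 → Apr 30, 2094 (end of Apr, 30 days; 329 left).
−30 → Mar 31, 2094 (end of Mar, 31 days; 299 left).
−31 → Feb 28, 2094 (end of Feb, 28 days; 268 left).
−28 → Jan 31, 2094 (end of Jan, 31 days; 240 left).
−31 → Dec 31, 2093 (end of Dec, 31 days; 209 left).
−31 → Nov 30, 2093 (end of Nov, 30 days; 178 left).
−30 → Oct 31, 2093 (end of Oct, 31 days; 148 left).
−31 → Sep 30, 2093 (end of Sep, 30 days; 117 left).
−30 → Aug 31, 2093 (end of Aug, 31 days; 87 left).
−31 → Jul 31, 2093 (end of Jul, 31 days; 56 left).
−31 → Jun 30, 2093 (end of Jun, 30 days; 25 left).
−25 → Jun 5, 2093.

June 5, 2093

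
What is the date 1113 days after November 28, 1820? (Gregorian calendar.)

December 16, 1823

+365 (one year) → Nov 28, 1821 (748 left).
+365 (one year) → Nov 28, 1822 (383 left).
Nov has 30 days: +3 → Dec 1, 1822 (380 left).
Dec has 31 days: +31 → Jan 1, 1823 (349 left).
Jan has 31 days: +31 → Feb 1, 1823 (318 left).
Feb has 28 days: +28 → Mar 1, 1823 (290 left).
Mar has 31 days: +31 → Apr 1, 1823 (259 left).
Apr has 30 days: +30 → May 1, 1823 (229 left).
May has 31 days: +31 → Jun 1, 1823 (198 left).
Jun has 30 days: +30 → Jul 1, 1823 (168 left).
Jul has 31 days: +31 → Aug 1, 1823 (137 left).
Aug has 31 days: +31 → Sep 1, 1823 (106 left).
Sep has 30 days: +30 → Oct 1, 1823 (76 left).
Oct has 31 days: +31 → Nov 1, 1823 (45 left).
Nov has 30 days: +30 → Dec 1, 1823 (15 left).
+15 → Dec 16, 1823.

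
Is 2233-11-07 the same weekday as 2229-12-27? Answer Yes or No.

No

From Dec 27, 2229 to Nov 7, 2233 is 1411 days.
1411 mod 7 = 4, so they are different weekdays.
(Dec 27, 2229 is a Sunday; Nov 7, 2233 is a Thursday.)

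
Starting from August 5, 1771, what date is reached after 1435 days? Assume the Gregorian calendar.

July 10, 1775

+366 (one year; includes Feb 29, 1772) → Aug 5, 1772 (1069 left).
+365 (one year) → Aug 5, 1773 (704 left).
+365 (one year) → Aug 5, 1774 (339 left).
Aug has 31 days: +27 → Sep 1, 1774 (312 left).
Sep has 30 days: +30 → Oct 1, 1774 (282 left).
Oct has 31 days: +31 → Nov 1, 1774 (251 left).
Nov has 30 days: +30 → Dec 1, 1774 (221 left).
Dec has 31 days: +31 → Jan 1, 1775 (190 left).
Jan has 31 days: +31 → Feb 1, 1775 (159 left).
Feb has 28 days: +28 → Mar 1, 1775 (131 left).
Mar has 31 days: +31 → Apr 1, 1775 (100 left).
Apr has 30 days: +30 → May 1, 1775 (70 left).
May has 31 days: +31 → Jun 1, 1775 (39 left).
Jun has 30 days: +30 → Jul 1, 1775 (9 left).
+9 → Jul 10, 1775.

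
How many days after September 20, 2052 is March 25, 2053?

Sep 20, 2052 → Oct 20, 2052: 30 days (September has 30).
Oct 20, 2052 → Nov 20, 2052: 31 days (October has 31).
Nov 20, 2052 → Dec 20, 2052: 30 days (November has 30).
Dec 20, 2052 → Jan 20, 2053: 31 days (December has 31).
Jan 20, 2053 → Feb 20, 2053: 31 days (January has 31).
Feb 20, 2053 → Mar 20, 2053: 28 days (February has 28).
Mar 20, 2053 → Mar 25, 2053: 5 days.
Total: 186 days.

186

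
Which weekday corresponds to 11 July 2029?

Doomsday rule: the anchor day for the 2000s is Tuesday. For year 29: 29÷12 = 2 r 5, and 5÷4 = 1, so 2+5+1 = 8.
Tuesday + 8 ≡ Wednesday — that's 2029's doomsday.
In July the doomsday date is Jul 11.
Jul 11 is the doomsday itself: Wednesday.

Wednesday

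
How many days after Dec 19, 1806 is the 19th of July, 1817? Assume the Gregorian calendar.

Dec 19, 1806 → Dec 19, 1807: 365 days.
Dec 19, 1807 → Dec 19, 1808: 366 days (Feb 29, 1808 is in that span).
Dec 19, 1808 → Dec 19, 1809: 365 days.
Dec 19, 1809 → Dec 19, 1810: 365 days.
Dec 19, 1810 → Dec 19, 1811: 365 days.
Dec 19, 1811 → Dec 19, 1812: 366 days (Feb 29, 1812 is in that span).
Dec 19, 1812 → Dec 19, 1813: 365 days.
Dec 19, 1813 → Dec 19, 1814: 365 days.
Dec 19, 1814 → Dec 19, 1815: 365 days.
Dec 19, 1815 → Dec 19, 1816: 366 days (Feb 29, 1816 is in that span).
Dec 19, 1816 → Jan 19, 1817: 31 days (December has 31).
Jan 19, 1817 → Feb 19, 1817: 31 days (January has 31).
Feb 19, 1817 → Mar 19, 1817: 28 days (February has 28).
Mar 19, 1817 → Apr 19, 1817: 31 days (March has 31).
Apr 19, 1817 → May 19, 1817: 30 days (April has 30).
May 19, 1817 → Jun 19, 1817: 31 days (May has 31).
Jun 19, 1817 → Jul 19, 1817: 30 days.
Total: 3865 days.

3865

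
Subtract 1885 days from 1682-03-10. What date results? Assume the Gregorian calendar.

−365 (one year) → Mar 10, 1681 (1520 left).
−365 (one year) → Mar 10, 1680 (1155 left).
−366 (one year; includes Feb 29, 1680) → Mar 10, 1679 (789 left).
−365 (one year) → Mar 10, 1678 (424 left).
−365 (one year) → Mar 10, 1677 (59 left).
−10 → Feb 28, 1677 (end of Feb, 28 days; 49 left).
−28 → Jan 31, 1677 (end of Jan, 31 days; 21 left).
−21 → Jan 10, 1677.

January 10, 1677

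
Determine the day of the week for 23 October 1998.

Doomsday rule: the anchor day for the 1900s is Wednesday. For year 98: 98÷12 = 8 r 2, and 2÷4 = 0, so 8+2+0 = 10.
Wednesday + 10 ≡ Saturday — that's 1998's doomsday.
In October the doomsday date is Oct 10.
Oct 23 is 13 days after Oct 10; 13 mod 7 = 6, so Saturday + 6 = Friday.

Friday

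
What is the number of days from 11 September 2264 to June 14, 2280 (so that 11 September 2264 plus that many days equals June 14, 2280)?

5755

Sep 11, 2264 → Sep 11, 2265: 365 days.
Sep 11, 2265 → Sep 11, 2266: 365 days.
Sep 11, 2266 → Sep 11, 2267: 365 days.
Sep 11, 2267 → Sep 11, 2268: 366 days (Feb 29, 2268 is in that span).
Sep 11, 2268 → Sep 11, 2269: 365 days.
Sep 11, 2269 → Sep 11, 2270: 365 days.
Sep 11, 2270 → Sep 11, 2271: 365 days.
Sep 11, 2271 → Sep 11, 2272: 366 days (Feb 29, 2272 is in that span).
Sep 11, 2272 → Sep 11, 2273: 365 days.
Sep 11, 2273 → Sep 11, 2274: 365 days.
Sep 11, 2274 → Sep 11, 2275: 365 days.
Sep 11, 2275 → Sep 11, 2276: 366 days (Feb 29, 2276 is in that span).
Sep 11, 2276 → Sep 11, 2277: 365 days.
Sep 11, 2277 → Sep 11, 2278: 365 days.
Sep 11, 2278 → Sep 11, 2279: 365 days.
Sep 11, 2279 → Oct 11, 2279: 30 days (September has 30).
Oct 11, 2279 → Nov 11, 2279: 31 days (October has 31).
Nov 11, 2279 → Dec 11, 2279: 30 days (November has 30).
Dec 11, 2279 → Jan 11, 2280: 31 days (December has 31).
Jan 11, 2280 → Feb 11, 2280: 31 days (January has 31).
Feb 11, 2280 → Mar 11, 2280: 29 days (February has 29).
Mar 11, 2280 → Apr 11, 2280: 31 days (March has 31).
Apr 11, 2280 → May 11, 2280: 30 days (April has 30).
May 11, 2280 → Jun 11, 2280: 31 days (May has 31).
Jun 11, 2280 → Jun 14, 2280: 3 days.
Total: 5755 days.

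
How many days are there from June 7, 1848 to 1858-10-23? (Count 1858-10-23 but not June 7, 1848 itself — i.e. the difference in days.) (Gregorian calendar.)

Jun 7, 1848 → Jun 7, 1849: 365 days.
Jun 7, 1849 → Jun 7, 1850: 365 days.
Jun 7, 1850 → Jun 7, 1851: 365 days.
Jun 7, 1851 → Jun 7, 1852: 366 days (Feb 29, 1852 is in that span).
Jun 7, 1852 → Jun 7, 1853: 365 days.
Jun 7, 1853 → Jun 7, 1854: 365 days.
Jun 7, 1854 → Jun 7, 1855: 365 days.
Jun 7, 1855 → Jun 7, 1856: 366 days (Feb 29, 1856 is in that span).
Jun 7, 1856 → Jun 7, 1857: 365 days.
Jun 7, 1857 → Jun 7, 1858: 365 days.
Jun 7, 1858 → Jul 7, 1858: 30 days (June has 30).
Jul 7, 1858 → Aug 7, 1858: 31 days (July has 31).
Aug 7, 1858 → Sep 7, 1858: 31 days (August has 31).
Sep 7, 1858 → Oct 7, 1858: 30 days (September has 30).
Oct 7, 1858 → Oct 23, 1858: 16 days.
Total: 3790 days.

3790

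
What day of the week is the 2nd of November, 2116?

Doomsday rule: the anchor day for the 2100s is Sunday. For year 16: 16÷12 = 1 r 4, and 4÷4 = 1, so 1+4+1 = 6.
Sunday + 6 ≡ Saturday — that's 2116's doomsday.
In November the doomsday date is Nov 7.
Nov 2 is 5 days before Nov 7; 5 mod 7 = 5, so Saturday − 5 = Monday.

Monday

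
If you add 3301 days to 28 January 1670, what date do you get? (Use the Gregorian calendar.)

February 11, 1679

+365 (one year) → Jan 28, 1671 (2936 left).
+365 (one year) → Jan 28, 1672 (2571 left).
+366 (one year; includes Feb 29, 1672) → Jan 28, 1673 (2205 left).
+365 (one year) → Jan 28, 1674 (1840 left).
+365 (one year) → Jan 28, 1675 (1475 left).
+365 (one year) → Jan 28, 1676 (1110 left).
+366 (one year; includes Feb 29, 1676) → Jan 28, 1677 (744 left).
+365 (one year) → Jan 28, 1678 (379 left).
Jan has 31 days: +4 → Feb 1, 1678 (375 left).
Feb has 28 days: +28 → Mar 1, 1678 (347 left).
Mar has 31 days: +31 → Apr 1, 1678 (316 left).
Apr has 30 days: +30 → May 1, 1678 (286 left).
May has 31 days: +31 → Jun 1, 1678 (255 left).
Jun has 30 days: +30 → Jul 1, 1678 (225 left).
Jul has 31 days: +31 → Aug 1, 1678 (194 left).
Aug has 31 days: +31 → Sep 1, 1678 (163 left).
Sep has 30 days: +30 → Oct 1, 1678 (133 left).
Oct has 31 days: +31 → Nov 1, 1678 (102 left).
Nov has 30 days: +30 → Dec 1, 1678 (72 left).
Dec has 31 days: +31 → Jan 1, 1679 (41 left).
Jan has 31 days: +31 → Feb 1, 1679 (10 left).
+10 → Feb 11, 1679.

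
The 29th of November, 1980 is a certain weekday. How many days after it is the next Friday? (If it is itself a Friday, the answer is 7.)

6

Nov 29, 1980 is a Saturday.
From Saturday to the next Friday is 6 days.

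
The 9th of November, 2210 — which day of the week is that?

Friday

January 1, 2210 is a Monday.
Jan 1, 2210 → Feb 1, 2210: 31 days (January has 31).
Feb 1, 2210 → Mar 1, 2210: 28 days (February has 28).
Mar 1, 2210 → Apr 1, 2210: 31 days (March has 31).
Apr 1, 2210 → May 1, 2210: 30 days (April has 30).
May 1, 2210 → Jun 1, 2210: 31 days (May has 31).
Jun 1, 2210 → Jul 1, 2210: 30 days (June has 30).
Jul 1, 2210 → Aug 1, 2210: 31 days (July has 31).
Aug 1, 2210 → Sep 1, 2210: 31 days (August has 31).
Sep 1, 2210 → Oct 1, 2210: 30 days (September has 30).
Oct 1, 2210 → Nov 1, 2210: 31 days (October has 31).
Nov 1, 2210 → Nov 9, 2210: 8 days.
Total: 312 days.
312 mod 7 = 4, so Monday + 4 = Friday.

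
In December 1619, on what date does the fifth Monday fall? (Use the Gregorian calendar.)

December 1, 1619 is a Sunday.
The first Monday is therefore December 2 (1 days later).
The fifth Monday is 2 + 4×7 = December 30.

December 30, 1619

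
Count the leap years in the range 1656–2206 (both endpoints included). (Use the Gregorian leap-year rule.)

133

Multiples of 4 in [1656,2206]: 138.
Of those, multiples of 100: 6 (not leap unless ÷400).
Multiples of 400: 1.
Leap years = 138 − 6 + 1 = 133.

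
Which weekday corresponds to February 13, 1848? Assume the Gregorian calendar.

Sunday

Doomsday rule: the anchor day for the 1800s is Friday. For year 48: 48÷12 = 4 r 0, and 0÷4 = 0, so 4+0+0 = 4.
Friday + 4 ≡ Tuesday — that's 1848's doomsday.
In February the doomsday date is Feb 29 (1848 is a leap year (divisible by 4)).
Feb 13 is 16 days before Feb 29; 16 mod 7 = 2, so Tuesday − 2 = Sunday.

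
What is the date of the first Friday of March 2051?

March 1, 2051 is a Wednesday.
The first Friday is therefore March 3 (2 days later).

March 3, 2051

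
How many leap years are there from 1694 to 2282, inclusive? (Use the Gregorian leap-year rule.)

142

Multiples of 4 in [1694,2282]: 147.
Of those, multiples of 100: 6 (not leap unless ÷400).
Multiples of 400: 1.
Leap years = 147 − 6 + 1 = 142.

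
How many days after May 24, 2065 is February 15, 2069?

May 24, 2065 → May 24, 2066: 365 days.
May 24, 2066 → May 24, 2067: 365 days.
May 24, 2067 → May 24, 2068: 366 days (Feb 29, 2068 is in that span).
May 24, 2068 → Jun 24, 2068: 31 days (May has 31).
Jun 24, 2068 → Jul 24, 2068: 30 days (June has 30).
Jul 24, 2068 → Aug 24, 2068: 31 days (July has 31).
Aug 24, 2068 → Sep 24, 2068: 31 days (August has 31).
Sep 24, 2068 → Oct 24, 2068: 30 days (September has 30).
Oct 24, 2068 → Nov 24, 2068: 31 days (October has 31).
Nov 24, 2068 → Dec 24, 2068: 30 days (November has 30).
Dec 24, 2068 → Jan 24, 2069: 31 days (December has 31).
Jan 24, 2069 → Feb 15, 2069: 22 days.
Total: 1363 days.

1363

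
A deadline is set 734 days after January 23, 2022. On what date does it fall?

January 27, 2024

+365 (one year) → Jan 23, 2023 (369 left).
Jan has 31 days: +9 → Feb 1, 2023 (360 left).
Feb has 28 days: +28 → Mar 1, 2023 (332 left).
Mar has 31 days: +31 → Apr 1, 2023 (301 left).
Apr has 30 days: +30 → May 1, 2023 (271 left).
May has 31 days: +31 → Jun 1, 2023 (240 left).
Jun has 30 days: +30 → Jul 1, 2023 (210 left).
Jul has 31 days: +31 → Aug 1, 2023 (179 left).
Aug has 31 days: +31 → Sep 1, 2023 (148 left).
Sep has 30 days: +30 → Oct 1, 2023 (118 left).
Oct has 31 days: +31 → Nov 1, 2023 (87 left).
Nov has 30 days: +30 → Dec 1, 2023 (57 left).
Dec has 31 days: +31 → Jan 1, 2024 (26 left).
+26 → Jan 27, 2024.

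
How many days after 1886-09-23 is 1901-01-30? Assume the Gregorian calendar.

5242

Sep 23, 1886 → Sep 23, 1887: 365 days.
Sep 23, 1887 → Sep 23, 1888: 366 days (Feb 29, 1888 is in that span).
Sep 23, 1888 → Sep 23, 1889: 365 days.
Sep 23, 1889 → Sep 23, 1890: 365 days.
Sep 23, 1890 → Sep 23, 1891: 365 days.
Sep 23, 1891 → Sep 23, 1892: 366 days (Feb 29, 1892 is in that span).
Sep 23, 1892 → Sep 23, 1893: 365 days.
Sep 23, 1893 → Sep 23, 1894: 365 days.
Sep 23, 1894 → Sep 23, 1895: 365 days.
Sep 23, 1895 → Sep 23, 1896: 366 days (Feb 29, 1896 is in that span).
Sep 23, 1896 → Sep 23, 1897: 365 days.
Sep 23, 1897 → Sep 23, 1898: 365 days.
Sep 23, 1898 → Sep 23, 1899: 365 days.
Sep 23, 1899 → Sep 23, 1900: 365 days.
Sep 23, 1900 → Oct 23, 1900: 30 days (September has 30).
Oct 23, 1900 → Nov 23, 1900: 31 days (October has 31).
Nov 23, 1900 → Dec 23, 1900: 30 days (November has 30).
Dec 23, 1900 → Jan 23, 1901: 31 days (December has 31).
Jan 23, 1901 → Jan 30, 1901: 7 days.
Total: 5242 days.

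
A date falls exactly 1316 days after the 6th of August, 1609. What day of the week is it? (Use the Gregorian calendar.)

Aug 6, 1609 is a Thursday.
1316 mod 7 = 0, so 1316 days after a Thursday is Thursday + 0 = Thursday.

Thursday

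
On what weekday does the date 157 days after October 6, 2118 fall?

First find the weekday of Oct 6, 2118. Doomsday rule: the anchor day for the 2100s is Sunday. For year 18: 18÷12 = 1 r 6, and 6÷4 = 1, so 1+6+1 = 8.
Sunday + 8 ≡ Monday — that's 2118's doomsday.
In October the doomsday date is Oct 10.
Oct 6 is 4 days before Oct 10; 4 mod 7 = 4, so Monday − 4 = Thursday.
157 mod 7 = 3, so 157 days after a Thursday is Thursday + 3 = Sunday.

Sunday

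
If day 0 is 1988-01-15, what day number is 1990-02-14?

761

Jan 15, 1988 → Jan 15, 1989: 366 days (Feb 29, 1988 is in that span).
Jan 15, 1989 → Feb 15, 1989: 31 days (January has 31).
Feb 15, 1989 → Mar 15, 1989: 28 days (February has 28).
Mar 15, 1989 → Apr 15, 1989: 31 days (March has 31).
Apr 15, 1989 → May 15, 1989: 30 days (April has 30).
May 15, 1989 → Jun 15, 1989: 31 days (May has 31).
Jun 15, 1989 → Jul 15, 1989: 30 days (June has 30).
Jul 15, 1989 → Aug 15, 1989: 31 days (July has 31).
Aug 15, 1989 → Sep 15, 1989: 31 days (August has 31).
Sep 15, 1989 → Oct 15, 1989: 30 days (September has 30).
Oct 15, 1989 → Nov 15, 1989: 31 days (October has 31).
Nov 15, 1989 → Dec 15, 1989: 30 days (November has 30).
Dec 15, 1989 → Jan 15, 1990: 31 days (December has 31).
Jan 15, 1990 → Feb 14, 1990: 30 days.
Total: 761 days.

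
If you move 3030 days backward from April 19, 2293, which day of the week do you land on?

Thursday

Apr 19, 2293 is a Wednesday.
3030 mod 7 = 6, so 3030 days before a Wednesday is Wednesday − 6 = Thursday.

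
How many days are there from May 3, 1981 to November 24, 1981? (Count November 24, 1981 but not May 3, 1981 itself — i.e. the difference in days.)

205

May 3, 1981 → Jun 3, 1981: 31 days (May has 31).
Jun 3, 1981 → Jul 3, 1981: 30 days (June has 30).
Jul 3, 1981 → Aug 3, 1981: 31 days (July has 31).
Aug 3, 1981 → Sep 3, 1981: 31 days (August has 31).
Sep 3, 1981 → Oct 3, 1981: 30 days (September has 30).
Oct 3, 1981 → Nov 3, 1981: 31 days (October has 31).
Nov 3, 1981 → Nov 24, 1981: 21 days.
Total: 205 days.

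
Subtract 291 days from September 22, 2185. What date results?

December 5, 2184

−22 → Aug 31, 2185 (end of Aug, 31 days; 269 left).
−31 → Jul 31, 2185 (end of Jul, 31 days; 238 left).
−31 → Jun 30, 2185 (end of Jun, 30 days; 207 left).
−30 → May 31, 2185 (end of May, 31 days; 177 left).
−31 → Apr 30, 2185 (end of Apr, 30 days; 146 left).
−30 → Mar 31, 2185 (end of Mar, 31 days; 116 left).
−31 → Feb 28, 2185 (end of Feb, 28 days; 85 left).
−28 → Jan 31, 2185 (end of Jan, 31 days; 57 left).
−31 → Dec 31, 2184 (end of Dec, 31 days; 26 left).
−26 → Dec 5, 2184.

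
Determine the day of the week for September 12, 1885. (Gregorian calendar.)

Saturday

Doomsday rule: the anchor day for the 1800s is Friday. For year 85: 85÷12 = 7 r 1, and 1÷4 = 0, so 7+1+0 = 8.
Friday + 8 ≡ Saturday — that's 1885's doomsday.
In September the doomsday date is Sep 5.
Sep 12 is 7 days after Sep 5; 7 mod 7 = 0, so Saturday + 0 = Saturday.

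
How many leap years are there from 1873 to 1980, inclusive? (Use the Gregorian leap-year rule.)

Multiples of 4 in [1873,1980]: 27.
Of those, multiples of 100: 1 (not leap unless ÷400).
Multiples of 400: 0.
Leap years = 27 − 1 + 0 = 26.

26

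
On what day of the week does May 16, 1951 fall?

Wednesday

Doomsday rule: the anchor day for the 1900s is Wednesday. For year 51: 51÷12 = 4 r 3, and 3÷4 = 0, so 4+3+0 = 7.
Wednesday + 7 ≡ Wednesday — that's 1951's doomsday.
In May the doomsday date is May 9.
May 16 is 7 days after May 9; 7 mod 7 = 0, so Wednesday + 0 = Wednesday.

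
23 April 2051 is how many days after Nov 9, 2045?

Nov 9, 2045 → Nov 9, 2046: 365 days.
Nov 9, 2046 → Nov 9, 2047: 365 days.
Nov 9, 2047 → Nov 9, 2048: 366 days (Feb 29, 2048 is in that span).
Nov 9, 2048 → Nov 9, 2049: 365 days.
Nov 9, 2049 → Nov 9, 2050: 365 days.
Nov 9, 2050 → Dec 9, 2050: 30 days (November has 30).
Dec 9, 2050 → Jan 9, 2051: 31 days (December has 31).
Jan 9, 2051 → Feb 9, 2051: 31 days (January has 31).
Feb 9, 2051 → Mar 9, 2051: 28 days (February has 28).
Mar 9, 2051 → Apr 9, 2051: 31 days (March has 31).
Apr 9, 2051 → Apr 23, 2051: 14 days.
Total: 1991 days.

1991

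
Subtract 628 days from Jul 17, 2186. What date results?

October 27, 2184

−365 (one year) → Jul 17, 2185 (263 left).
−17 → Jun 30, 2185 (end of Jun, 30 days; 246 left).
−30 → May 31, 2185 (end of May, 31 days; 216 left).
−31 → Apr 30, 2185 (end of Apr, 30 days; 185 left).
−30 → Mar 31, 2185 (end of Mar, 31 days; 155 left).
−31 → Feb 28, 2185 (end of Feb, 28 days; 124 left).
−28 → Jan 31, 2185 (end of Jan, 31 days; 96 left).
−31 → Dec 31, 2184 (end of Dec, 31 days; 65 left).
−31 → Nov 30, 2184 (end of Nov, 30 days; 34 left).
−30 → Oct 31, 2184 (end of Oct, 31 days; 4 left).
−4 → Oct 27, 2184.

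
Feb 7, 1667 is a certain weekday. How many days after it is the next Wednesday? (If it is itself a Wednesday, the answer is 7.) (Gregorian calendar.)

Feb 7, 1667 is a Monday.
From Monday to the next Wednesday is 2 days.

2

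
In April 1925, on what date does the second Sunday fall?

April 12, 1925

April 1, 1925 is a Wednesday.
The first Sunday is therefore April 5 (4 days later).
The second Sunday is 5 + 1×7 = April 12.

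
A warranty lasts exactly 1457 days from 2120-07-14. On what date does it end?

July 10, 2124

+365 (one year) → Jul 14, 2121 (1092 left).
+365 (one year) → Jul 14, 2122 (727 left).
+365 (one year) → Jul 14, 2123 (362 left).
Jul has 31 days: +18 → Aug 1, 2123 (344 left).
Aug has 31 days: +31 → Sep 1, 2123 (313 left).
Sep has 30 days: +30 → Oct 1, 2123 (283 left).
Oct has 31 days: +31 → Nov 1, 2123 (252 left).
Nov has 30 days: +30 → Dec 1, 2123 (222 left).
Dec has 31 days: +31 → Jan 1, 2124 (191 left).
Jan has 31 days: +31 → Feb 1, 2124 (160 left).
Feb has 29 days: +29 → Mar 1, 2124 (131 left).
Mar has 31 days: +31 → Apr 1, 2124 (100 left).
Apr has 30 days: +30 → May 1, 2124 (70 left).
May has 31 days: +31 → Jun 1, 2124 (39 left).
Jun has 30 days: +30 → Jul 1, 2124 (9 left).
+9 → Jul 10, 2124.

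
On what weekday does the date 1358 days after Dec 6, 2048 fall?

Sunday

Dec 6, 2048 is a Sunday.
1358 mod 7 = 0, so 1358 days after a Sunday is Sunday + 0 = Sunday.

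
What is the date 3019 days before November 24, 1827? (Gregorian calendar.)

August 19, 1819

−365 (one year) → Nov 24, 1826 (2654 left).
−365 (one year) → Nov 24, 1825 (2289 left).
−365 (one year) → Nov 24, 1824 (1924 left).
−366 (one year; includes Feb 29, 1824) → Nov 24, 1823 (1558 left).
−365 (one year) → Nov 24, 1822 (1193 left).
−365 (one year) → Nov 24, 1821 (828 left).
−365 (one year) → Nov 24, 1820 (463 left).
−366 (one year; includes Feb 29, 1820) → Nov 24, 1819 (97 left).
−24 → Oct 31, 1819 (end of Oct, 31 days; 73 left).
−31 → Sep 30, 1819 (end of Sep, 30 days; 42 left).
−30 → Aug 31, 1819 (end of Aug, 31 days; 12 left).
−12 → Aug 19, 1819.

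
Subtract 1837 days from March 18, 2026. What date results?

March 7, 2021

−365 (one year) → Mar 18, 2025 (1472 left).
−365 (one year) → Mar 18, 2024 (1107 left).
−366 (one year; includes Feb 29, 2024) → Mar 18, 2023 (741 left).
−365 (one year) → Mar 18, 2022 (376 left).
−18 → Feb 28, 2022 (end of Feb, 28 days; 358 left).
−28 → Jan 31, 2022 (end of Jan, 31 days; 330 left).
−31 → Dec 31, 2021 (end of Dec, 31 days; 299 left).
−31 → Nov 30, 2021 (end of Nov, 30 days; 268 left).
−30 → Oct 31, 2021 (end of Oct, 31 days; 238 left).
−31 → Sep 30, 2021 (end of Sep, 30 days; 207 left).
−30 → Aug 31, 2021 (end of Aug, 31 days; 177 left).
−31 → Jul 31, 2021 (end of Jul, 31 days; 146 left).
−31 → Jun 30, 2021 (end of Jun, 30 days; 115 left).
−30 → May 31, 2021 (end of May, 31 days; 85 left).
−31 → Apr 30, 2021 (end of Apr, 30 days; 54 left).
−30 → Mar 31, 2021 (end of Mar, 31 days; 24 left).
−24 → Mar 7, 2021.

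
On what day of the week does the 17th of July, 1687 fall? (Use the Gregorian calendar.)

Doomsday rule: the anchor day for the 1600s is Tuesday. For year 87: 87÷12 = 7 r 3, and 3÷4 = 0, so 7+3+0 = 10.
Tuesday + 10 ≡ Friday — that's 1687's doomsday.
In July the doomsday date is Jul 11.
Jul 17 is 6 days after Jul 11; 6 mod 7 = 6, so Friday + 6 = Thursday.

Thursday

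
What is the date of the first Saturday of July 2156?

July 3, 2156

July 1, 2156 is a Thursday.
The first Saturday is therefore July 3 (2 days later).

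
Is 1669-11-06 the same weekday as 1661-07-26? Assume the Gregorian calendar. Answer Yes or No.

From Jul 26, 1661 to Nov 6, 1669 is 3025 days.
3025 mod 7 = 1, so they are different weekdays.
(Jul 26, 1661 is a Tuesday; Nov 6, 1669 is a Wednesday.)

No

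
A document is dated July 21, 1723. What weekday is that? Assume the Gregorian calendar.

Doomsday rule: the anchor day for the 1700s is Sunday. For year 23: 23÷12 = 1 r 11, and 11÷4 = 2, so 1+11+2 = 14.
Sunday + 14 ≡ Sunday — that's 1723's doomsday.
In July the doomsday date is Jul 11.
Jul 21 is 10 days after Jul 11; 10 mod 7 = 3, so Sunday + 3 = Wednesday.

Wednesday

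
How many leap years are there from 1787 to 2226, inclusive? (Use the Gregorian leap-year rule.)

106

Multiples of 4 in [1787,2226]: 110.
Of those, multiples of 100: 5 (not leap unless ÷400).
Multiples of 400: 1.
Leap years = 110 − 5 + 1 = 106.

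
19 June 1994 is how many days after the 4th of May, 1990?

1507

May 4, 1990 → May 4, 1991: 365 days.
May 4, 1991 → May 4, 1992: 366 days (Feb 29, 1992 is in that span).
May 4, 1992 → May 4, 1993: 365 days.
May 4, 1993 → May 4, 1994: 365 days.
May 4, 1994 → Jun 4, 1994: 31 days (May has 31).
Jun 4, 1994 → Jun 19, 1994: 15 days.
Total: 1507 days.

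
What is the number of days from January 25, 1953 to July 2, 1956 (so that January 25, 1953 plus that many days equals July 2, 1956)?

1254

Jan 25, 1953 → Jan 25, 1954: 365 days.
Jan 25, 1954 → Jan 25, 1955: 365 days.
Jan 25, 1955 → Jan 25, 1956: 365 days.
Jan 25, 1956 → Feb 25, 1956: 31 days (January has 31).
Feb 25, 1956 → Mar 25, 1956: 29 days (February has 29).
Mar 25, 1956 → Apr 25, 1956: 31 days (March has 31).
Apr 25, 1956 → May 25, 1956: 30 days (April has 30).
May 25, 1956 → Jun 25, 1956: 31 days (May has 31).
Jun 25, 1956 → Jul 2, 1956: 7 days.
Total: 1254 days.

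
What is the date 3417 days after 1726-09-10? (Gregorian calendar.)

+365 (one year) → Sep 10, 1727 (3052 left).
+366 (one year; includes Feb 29, 1728) → Sep 10, 1728 (2686 left).
+365 (one year) → Sep 10, 1729 (2321 left).
+365 (one year) → Sep 10, 1730 (1956 left).
+365 (one year) → Sep 10, 1731 (1591 left).
+366 (one year; includes Feb 29, 1732) → Sep 10, 1732 (1225 left).
+365 (one year) → Sep 10, 1733 (860 left).
+365 (one year) → Sep 10, 1734 (495 left).
+365 (one year) → Sep 10, 1735 (130 left).
Sep has 30 days: +21 → Oct 1, 1735 (109 left).
Oct has 31 days: +31 → Nov 1, 1735 (78 left).
Nov has 30 days: +30 → Dec 1, 1735 (48 left).
Dec has 31 days: +31 → Jan 1, 1736 (17 left).
+17 → Jan 18, 1736.

January 18, 1736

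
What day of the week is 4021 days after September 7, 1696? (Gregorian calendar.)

Sep 7, 1696 is a Friday.
4021 mod 7 = 3, so 4021 days after a Friday is Friday + 3 = Monday.

Monday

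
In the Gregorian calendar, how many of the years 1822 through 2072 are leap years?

Multiples of 4 in [1822,2072]: 63.
Of those, multiples of 100: 2 (not leap unless ÷400).
Multiples of 400: 1.
Leap years = 63 − 2 + 1 = 62.

62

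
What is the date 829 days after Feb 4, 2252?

May 13, 2254

+366 (one year; includes Feb 29, 2252) → Feb 4, 2253 (463 left).
+365 (one year) → Feb 4, 2254 (98 left).
Feb has 28 days: +25 → Mar 1, 2254 (73 left).
Mar has 31 days: +31 → Apr 1, 2254 (42 left).
Apr has 30 days: +30 → May 1, 2254 (12 left).
+12 → May 13, 2254.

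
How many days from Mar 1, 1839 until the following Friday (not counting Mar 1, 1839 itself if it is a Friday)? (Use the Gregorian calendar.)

Mar 1, 1839 is a Friday.
From Friday to the next Friday is 7 days.

7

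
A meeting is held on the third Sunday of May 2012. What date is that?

May 1, 2012 is a Tuesday.
The first Sunday is therefore May 6 (5 days later).
The third Sunday is 6 + 2×7 = May 20.

May 20, 2012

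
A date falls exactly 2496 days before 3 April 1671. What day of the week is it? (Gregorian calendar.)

Monday

First find the weekday of Apr 3, 1671. Doomsday rule: the anchor day for the 1600s is Tuesday. For year 71: 71÷12 = 5 r 11, and 11÷4 = 2, so 5+11+2 = 18.
Tuesday + 18 ≡ Saturday — that's 1671's doomsday.
In April the doomsday date is Apr 4.
Apr 3 is 1 day before Apr 4; 1 mod 7 = 1, so Saturday − 1 = Friday.
2496 mod 7 = 4, so 2496 days before a Friday is Friday − 4 = Monday.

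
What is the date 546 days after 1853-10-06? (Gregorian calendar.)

+365 (one year) → Oct 6, 1854 (181 left).
Oct has 31 days: +26 → Nov 1, 1854 (155 left).
Nov has 30 days: +30 → Dec 1, 1854 (125 left).
Dec has 31 days: +31 → Jan 1, 1855 (94 left).
Jan has 31 days: +31 → Feb 1, 1855 (63 left).
Feb has 28 days: +28 → Mar 1, 1855 (35 left).
Mar has 31 days: +31 → Apr 1, 1855 (4 left).
+4 → Apr 5, 1855.

April 5, 1855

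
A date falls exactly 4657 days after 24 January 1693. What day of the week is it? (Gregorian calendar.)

Monday

Jan 24, 1693 is a Saturday.
4657 mod 7 = 2, so 4657 days after a Saturday is Saturday + 2 = Monday.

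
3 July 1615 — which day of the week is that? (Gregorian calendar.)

Doomsday rule: the anchor day for the 1600s is Tuesday. For year 15: 15÷12 = 1 r 3, and 3÷4 = 0, so 1+3+0 = 4.
Tuesday + 4 ≡ Saturday — that's 1615's doomsday.
In July the doomsday date is Jul 11.
Jul 3 is 8 days before Jul 11; 8 mod 7 = 1, so Saturday − 1 = Friday.

Friday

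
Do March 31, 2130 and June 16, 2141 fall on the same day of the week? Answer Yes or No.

From Mar 31, 2130 to Jun 16, 2141 is 4095 days.
4095 mod 7 = 0, so they are the same weekday.
(Mar 31, 2130 is a Friday; Jun 16, 2141 is a Friday.)

Yes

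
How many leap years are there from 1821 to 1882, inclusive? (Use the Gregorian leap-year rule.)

Multiples of 4 in [1821,1882]: 15.
Of those, multiples of 100: 0 (not leap unless ÷400).
Multiples of 400: 0.
Leap years = 15 − 0 + 0 = 15.

15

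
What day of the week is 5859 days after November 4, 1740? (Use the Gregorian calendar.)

Friday

Nov 4, 1740 is a Friday.
5859 mod 7 = 0, so 5859 days after a Friday is Friday + 0 = Friday.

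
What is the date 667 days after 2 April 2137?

January 29, 2139

+365 (one year) → Apr 2, 2138 (302 left).
Apr has 30 days: +29 → May 1, 2138 (273 left).
May has 31 days: +31 → Jun 1, 2138 (242 left).
Jun has 30 days: +30 → Jul 1, 2138 (212 left).
Jul has 31 days: +31 → Aug 1, 2138 (181 left).
Aug has 31 days: +31 → Sep 1, 2138 (150 left).
Sep has 30 days: +30 → Oct 1, 2138 (120 left).
Oct has 31 days: +31 → Nov 1, 2138 (89 left).
Nov has 30 days: +30 → Dec 1, 2138 (59 left).
Dec has 31 days: +31 → Jan 1, 2139 (28 left).
+28 → Jan 29, 2139.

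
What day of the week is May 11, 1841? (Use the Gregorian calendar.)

Tuesday

Doomsday rule: the anchor day for the 1800s is Friday. For year 41: 41÷12 = 3 r 5, and 5÷4 = 1, so 3+5+1 = 9.
Friday + 9 ≡ Sunday — that's 1841's doomsday.
In May the doomsday date is May 9.
May 11 is 2 days after May 9; 2 mod 7 = 2, so Sunday + 2 = Tuesday.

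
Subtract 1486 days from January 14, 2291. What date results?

December 20, 2286

−365 (one year) → Jan 14, 2290 (1121 left).
−365 (one year) → Jan 14, 2289 (756 left).
−366 (one year; includes Feb 29, 2288) → Jan 14, 2288 (390 left).
−14 → Dec 31, 2287 (end of Dec, 31 days; 376 left).
−31 → Nov 30, 2287 (end of Nov, 30 days; 345 left).
−30 → Oct 31, 2287 (end of Oct, 31 days; 315 left).
−31 → Sep 30, 2287 (end of Sep, 30 days; 284 left).
−30 → Aug 31, 2287 (end of Aug, 31 days; 254 left).
−31 → Jul 31, 2287 (end of Jul, 31 days; 223 left).
−31 → Jun 30, 2287 (end of Jun, 30 days; 192 left).
−30 → May 31, 2287 (end of May, 31 days; 162 left).
−31 → Apr 30, 2287 (end of Apr, 30 days; 131 left).
−30 → Mar 31, 2287 (end of Mar, 31 days; 101 left).
−31 → Feb 28, 2287 (end of Feb, 28 days; 70 left).
−28 → Jan 31, 2287 (end of Jan, 31 days; 42 left).
−31 → Dec 31, 2286 (end of Dec, 31 days; 11 left).
−11 → Dec 20, 2286.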